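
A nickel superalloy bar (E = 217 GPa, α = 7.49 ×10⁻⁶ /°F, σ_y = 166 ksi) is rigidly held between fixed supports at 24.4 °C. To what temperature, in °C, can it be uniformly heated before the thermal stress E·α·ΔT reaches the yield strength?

416 °C

α = 7.49×10⁻⁶/°F × 9/5 = 13.5×10⁻⁶/K.
σ_y = 166 ksi = 1145 MPa.
E·α·ΔT = 1145 MPa ⇒ ΔT = 1145 / (217.0×10³ × 13.5×10⁻⁶) = 391.2 K.
T = 24.4 + 391.2 = 415.6 °C.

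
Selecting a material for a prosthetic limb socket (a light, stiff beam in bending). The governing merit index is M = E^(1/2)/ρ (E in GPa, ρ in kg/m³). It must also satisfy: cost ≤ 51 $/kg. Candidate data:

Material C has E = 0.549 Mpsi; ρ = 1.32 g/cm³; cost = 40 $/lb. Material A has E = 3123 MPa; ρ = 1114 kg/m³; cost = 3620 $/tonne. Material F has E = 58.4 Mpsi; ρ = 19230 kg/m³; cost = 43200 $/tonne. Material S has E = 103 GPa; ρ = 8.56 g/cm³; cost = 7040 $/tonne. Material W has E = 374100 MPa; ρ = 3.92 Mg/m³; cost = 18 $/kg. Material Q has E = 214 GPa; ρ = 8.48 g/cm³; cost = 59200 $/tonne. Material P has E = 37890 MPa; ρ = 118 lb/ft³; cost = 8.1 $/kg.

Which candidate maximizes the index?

material W

Screen on constraints: cost ≤ 51 $/kg. Survivors: material A, material F, material S, material W, material P.
In SI units:
  material A: E = 3.123 GPa, ρ = 1114 kg/m³
  material F: E = 402.7 GPa, ρ = 19230 kg/m³
  material S: E = 103.0 GPa, ρ = 8560 kg/m³
  material W: E = 374.1 GPa, ρ = 3920 kg/m³
  material P: E = 37.89 GPa, ρ = 1890 kg/m³
  material W: M = 4.93×10⁻³
  material P: M = 3.26×10⁻³
  material A: M = 1.59×10⁻³
  material S: M = 1.19×10⁻³
  material F: M = 1.04×10⁻³
Material W ranks first.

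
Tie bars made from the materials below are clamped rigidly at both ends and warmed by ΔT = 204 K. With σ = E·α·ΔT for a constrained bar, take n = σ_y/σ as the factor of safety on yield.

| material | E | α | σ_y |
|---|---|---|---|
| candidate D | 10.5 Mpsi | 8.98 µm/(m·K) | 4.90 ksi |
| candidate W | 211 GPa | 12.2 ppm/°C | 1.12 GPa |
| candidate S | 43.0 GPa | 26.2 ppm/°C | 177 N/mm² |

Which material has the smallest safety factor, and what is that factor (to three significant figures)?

candidate D, n = 0.255

With everything in SI (GPa, ×10⁻⁶/K, MPa):
  candidate D: E = 72.39, α = 8.98, σ_y = 33.78 → σ = 133 MPa, n = 0.255
  candidate W: E = 211.0, α = 12.2, σ_y = 1120 → σ = 525 MPa, n = 2.13
  candidate S: E = 43.00, α = 26.2, σ_y = 177.0 → σ = 230 MPa, n = 0.770
Candidate D has the lowest safety factor, n = 0.255.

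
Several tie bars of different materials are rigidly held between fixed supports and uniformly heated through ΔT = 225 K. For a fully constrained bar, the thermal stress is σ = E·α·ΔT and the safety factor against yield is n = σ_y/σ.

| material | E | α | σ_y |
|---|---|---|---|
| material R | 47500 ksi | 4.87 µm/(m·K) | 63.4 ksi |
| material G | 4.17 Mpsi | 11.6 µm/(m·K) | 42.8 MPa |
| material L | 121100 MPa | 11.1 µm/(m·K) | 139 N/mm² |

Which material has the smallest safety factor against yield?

material L

With everything in SI (GPa, ×10⁻⁶/K, MPa):
  material R: E = 327.5, α = 4.87, σ_y = 437.1 → σ = 359 MPa, n = 1.22
  material G: E = 28.75, α = 11.6, σ_y = 42.80 → σ = 75.0 MPa, n = 0.570
  material L: E = 121.1, α = 11.1, σ_y = 139.0 → σ = 302 MPa, n = 0.460
Material L has the lowest safety factor, n = 0.460.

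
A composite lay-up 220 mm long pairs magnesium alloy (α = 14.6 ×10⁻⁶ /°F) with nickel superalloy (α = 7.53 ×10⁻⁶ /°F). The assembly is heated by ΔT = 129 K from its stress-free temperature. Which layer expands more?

magnesium alloy: α = 14.6×10⁻⁶/°F × 9/5 = 26.3×10⁻⁶/K.
nickel superalloy: α = 7.53×10⁻⁶/°F × 9/5 = 13.6×10⁻⁶/K.
α(magnesium alloy) = 26.3×10⁻⁶/K vs α(nickel superalloy) = 13.6×10⁻⁶/K.
Higher α expands more for the same ΔT: magnesium alloy.

magnesium alloy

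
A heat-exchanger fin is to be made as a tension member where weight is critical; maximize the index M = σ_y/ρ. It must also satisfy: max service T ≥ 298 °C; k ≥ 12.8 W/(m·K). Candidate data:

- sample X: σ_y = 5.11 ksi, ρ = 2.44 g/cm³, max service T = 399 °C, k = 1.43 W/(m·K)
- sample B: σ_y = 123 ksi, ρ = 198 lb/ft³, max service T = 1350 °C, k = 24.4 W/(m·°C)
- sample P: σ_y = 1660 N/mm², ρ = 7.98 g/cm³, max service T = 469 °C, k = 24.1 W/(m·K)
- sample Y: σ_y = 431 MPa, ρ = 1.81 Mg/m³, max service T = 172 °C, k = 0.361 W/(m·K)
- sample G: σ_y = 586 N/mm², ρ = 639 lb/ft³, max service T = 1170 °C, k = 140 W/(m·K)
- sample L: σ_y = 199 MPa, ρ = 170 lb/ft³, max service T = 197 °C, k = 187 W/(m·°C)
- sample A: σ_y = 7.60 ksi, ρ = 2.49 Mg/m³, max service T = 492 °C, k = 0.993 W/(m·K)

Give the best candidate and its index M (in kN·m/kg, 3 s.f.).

sample B, M = 267 kN·m/kg

Screen on constraints: max service T ≥ 298 °C; k ≥ 12.8 W/(m·K). Survivors: sample B, sample P, sample G.
Normalizing units and computing the index:
  sample B: σ_y = 848.1 MPa, ρ = 3172 kg/m³
  sample P: σ_y = 1660 MPa, ρ = 7980 kg/m³
  sample G: σ_y = 586.0 MPa, ρ = 10240 kg/m³
  sample B: M = 267 kN·m/kg
  sample P: M = 208 kN·m/kg
  sample G: M = 57.3 kN·m/kg
Sample B ranks first.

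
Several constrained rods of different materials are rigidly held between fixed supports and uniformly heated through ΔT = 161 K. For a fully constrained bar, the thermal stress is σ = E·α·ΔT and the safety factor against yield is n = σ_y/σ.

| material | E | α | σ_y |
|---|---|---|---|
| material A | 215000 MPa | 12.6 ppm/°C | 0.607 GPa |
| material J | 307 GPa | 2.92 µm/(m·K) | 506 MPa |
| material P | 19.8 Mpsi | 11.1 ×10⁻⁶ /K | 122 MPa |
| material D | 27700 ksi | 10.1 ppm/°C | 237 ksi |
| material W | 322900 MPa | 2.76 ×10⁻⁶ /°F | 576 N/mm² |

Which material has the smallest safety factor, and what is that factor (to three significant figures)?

Converting E to GPa, α to ×10⁻⁶/K, σ_y to MPa, then σ and n for each:
  material A: E = 215.0, α = 12.6, σ_y = 607.0 → σ = 436 MPa, n = 1.39
  material J: E = 307.0, α = 2.92, σ_y = 506.0 → σ = 144 MPa, n = 3.51
  material P: E = 136.5, α = 11.1, σ_y = 122.0 → σ = 244 MPa, n = 0.500
  material D: E = 191.0, α = 10.1, σ_y = 1634 → σ = 311 MPa, n = 5.26
  material W: E = 322.9, α = 4.97, σ_y = 576.0 → σ = 258 MPa, n = 2.23
Material P has the lowest safety factor, n = 0.500.

material P, n = 0.500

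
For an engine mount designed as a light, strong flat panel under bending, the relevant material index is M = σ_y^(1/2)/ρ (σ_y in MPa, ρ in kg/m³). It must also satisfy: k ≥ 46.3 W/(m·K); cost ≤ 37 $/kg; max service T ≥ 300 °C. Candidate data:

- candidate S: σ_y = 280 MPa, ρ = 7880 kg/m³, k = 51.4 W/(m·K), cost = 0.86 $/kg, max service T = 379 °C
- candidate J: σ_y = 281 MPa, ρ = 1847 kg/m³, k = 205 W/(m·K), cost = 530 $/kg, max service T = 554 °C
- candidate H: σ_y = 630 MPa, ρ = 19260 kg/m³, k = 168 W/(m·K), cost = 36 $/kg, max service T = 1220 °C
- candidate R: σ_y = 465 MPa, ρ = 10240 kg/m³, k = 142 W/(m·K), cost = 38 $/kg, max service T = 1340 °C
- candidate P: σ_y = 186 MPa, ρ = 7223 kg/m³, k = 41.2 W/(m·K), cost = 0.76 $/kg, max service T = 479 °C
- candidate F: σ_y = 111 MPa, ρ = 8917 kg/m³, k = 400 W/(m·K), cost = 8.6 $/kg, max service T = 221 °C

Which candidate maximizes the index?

Screen on constraints: k ≥ 46.3 W/(m·K); cost ≤ 37 $/kg; max service T ≥ 300 °C. Survivors: candidate S, candidate H.
Per-candidate index values:
  candidate S: M = 2.12×10⁻³
  candidate H: M = 1.30×10⁻³
Candidate S has the largest M.

candidate S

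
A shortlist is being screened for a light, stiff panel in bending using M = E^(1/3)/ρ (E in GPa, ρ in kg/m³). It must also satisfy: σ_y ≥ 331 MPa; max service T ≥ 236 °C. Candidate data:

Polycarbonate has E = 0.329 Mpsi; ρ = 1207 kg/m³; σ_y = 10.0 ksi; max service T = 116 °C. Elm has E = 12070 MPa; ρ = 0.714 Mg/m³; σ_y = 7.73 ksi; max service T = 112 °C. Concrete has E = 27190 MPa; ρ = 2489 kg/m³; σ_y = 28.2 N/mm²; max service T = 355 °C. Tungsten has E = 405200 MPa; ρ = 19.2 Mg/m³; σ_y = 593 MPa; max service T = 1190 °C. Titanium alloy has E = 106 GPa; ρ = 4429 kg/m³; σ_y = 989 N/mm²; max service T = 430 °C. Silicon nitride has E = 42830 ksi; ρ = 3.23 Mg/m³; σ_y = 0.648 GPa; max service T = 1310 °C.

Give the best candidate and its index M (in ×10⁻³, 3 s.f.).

Screen on constraints: σ_y ≥ 331 MPa; max service T ≥ 236 °C. Survivors: tungsten, titanium alloy, silicon nitride.
Putting every candidate on a common basis:
  tungsten: E = 405.2 GPa, ρ = 19200 kg/m³
  titanium alloy: E = 106.0 GPa, ρ = 4429 kg/m³
  silicon nitride: E = 295.3 GPa, ρ = 3230 kg/m³
  silicon nitride: M = 2.06×10⁻³
  titanium alloy: M = 1.07×10⁻³
  tungsten: M = 0.385×10⁻³
Silicon nitride ranks first.

silicon nitride, M = 2.06×10⁻³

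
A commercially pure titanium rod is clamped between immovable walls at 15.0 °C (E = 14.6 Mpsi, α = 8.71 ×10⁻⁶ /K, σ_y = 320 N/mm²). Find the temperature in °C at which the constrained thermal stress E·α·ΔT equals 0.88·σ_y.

336 °C

E = 14.6 Mpsi = 100.7 GPa.
σ_y = 320 N/mm² = 320.0 MPa.
E·α·ΔT = 281.6 MPa ⇒ ΔT = 281.6 / (100.7×10³ × 8.71×10⁻⁶) = 321.2 K.
T = 15.0 + 321.2 = 336.2 °C.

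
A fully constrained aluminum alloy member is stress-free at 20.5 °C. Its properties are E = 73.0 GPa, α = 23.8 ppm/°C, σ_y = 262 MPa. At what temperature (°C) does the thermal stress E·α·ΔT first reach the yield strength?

171 °C

E·α·ΔT = 262.0 MPa ⇒ ΔT = 262.0 / (73.00×10³ × 23.8×10⁻⁶) = 150.8 K.
T = 20.5 + 150.8 = 171.3 °C.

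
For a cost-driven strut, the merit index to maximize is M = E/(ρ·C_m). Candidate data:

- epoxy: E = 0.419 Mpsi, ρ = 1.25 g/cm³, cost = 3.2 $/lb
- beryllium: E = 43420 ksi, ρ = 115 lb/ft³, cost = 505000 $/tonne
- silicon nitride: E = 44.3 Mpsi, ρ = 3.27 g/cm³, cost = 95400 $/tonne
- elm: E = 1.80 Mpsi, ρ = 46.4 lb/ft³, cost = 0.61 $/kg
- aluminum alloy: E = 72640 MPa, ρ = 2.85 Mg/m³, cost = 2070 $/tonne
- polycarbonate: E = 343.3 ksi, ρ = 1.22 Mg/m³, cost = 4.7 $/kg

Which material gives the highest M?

elm

After converting to SI:
  epoxy: E = 2.889 GPa, ρ = 1250 kg/m³, cost = 7.055 $/kg
  beryllium: E = 299.4 GPa, ρ = 1842 kg/m³, cost = 505.0 $/kg
  silicon nitride: E = 305.4 GPa, ρ = 3270 kg/m³, cost = 95.40 $/kg
  elm: E = 12.41 GPa, ρ = 743.3 kg/m³, cost = 0.6100 $/kg
  aluminum alloy: E = 72.64 GPa, ρ = 2850 kg/m³, cost = 2.070 $/kg
  polycarbonate: E = 2.367 GPa, ρ = 1220 kg/m³, cost = 4.700 $/kg
  elm: M = 27.4 MN·m per $
  aluminum alloy: M = 12.3 MN·m per $
  silicon nitride: M = 0.979 MN·m per $
  polycarbonate: M = 0.413 MN·m per $
  epoxy: M = 0.328 MN·m per $
  beryllium: M = 0.322 MN·m per $
Highest index: elm.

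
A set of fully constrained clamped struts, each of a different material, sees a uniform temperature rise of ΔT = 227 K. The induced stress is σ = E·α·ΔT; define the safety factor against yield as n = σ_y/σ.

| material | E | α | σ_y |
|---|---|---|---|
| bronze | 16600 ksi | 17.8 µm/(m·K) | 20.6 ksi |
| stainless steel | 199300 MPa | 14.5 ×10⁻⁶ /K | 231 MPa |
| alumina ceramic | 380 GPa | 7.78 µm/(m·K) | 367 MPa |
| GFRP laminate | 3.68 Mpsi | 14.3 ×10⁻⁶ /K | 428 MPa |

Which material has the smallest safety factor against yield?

bronze

In consistent units (E in GPa, α in ×10⁻⁶/K, σ_y in MPa):
  bronze: E = 114.5, α = 17.8, σ_y = 142.0 → σ = 462 MPa, n = 0.307
  stainless steel: E = 199.3, α = 14.5, σ_y = 231.0 → σ = 656 MPa, n = 0.352
  alumina ceramic: E = 380.0, α = 7.78, σ_y = 367.0 → σ = 671 MPa, n = 0.547
  GFRP laminate: E = 25.37, α = 14.3, σ_y = 428.0 → σ = 82.4 MPa, n = 5.20
Smallest n: bronze with n = 0.307.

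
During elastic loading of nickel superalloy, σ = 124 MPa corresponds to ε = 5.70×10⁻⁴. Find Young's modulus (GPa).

218 GPa

E = σ/ε = 124 MPa / 5.70×10⁻⁴ = 217500 MPa = 218 GPa.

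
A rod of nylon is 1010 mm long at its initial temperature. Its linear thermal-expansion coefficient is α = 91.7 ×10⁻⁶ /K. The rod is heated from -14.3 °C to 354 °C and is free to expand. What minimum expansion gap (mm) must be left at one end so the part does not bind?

34.1 mm

ΔT = 354 − (-14.3) = 368.3 K.
ΔL = α·L₀·ΔT = 91.7×10⁻⁶ × 1010 mm × 368.3 K = 34.1 mm.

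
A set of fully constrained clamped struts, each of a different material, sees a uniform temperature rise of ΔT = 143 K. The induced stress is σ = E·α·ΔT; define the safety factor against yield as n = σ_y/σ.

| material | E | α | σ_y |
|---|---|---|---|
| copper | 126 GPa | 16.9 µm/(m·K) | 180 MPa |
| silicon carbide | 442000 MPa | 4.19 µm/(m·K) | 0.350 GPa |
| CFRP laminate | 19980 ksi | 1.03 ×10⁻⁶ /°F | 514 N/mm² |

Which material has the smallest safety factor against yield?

Converting E to GPa, α to ×10⁻⁶/K, σ_y to MPa, then σ and n for each:
  copper: E = 126.0, α = 16.9, σ_y = 180.0 → σ = 305 MPa, n = 0.591
  silicon carbide: E = 442.0, α = 4.19, σ_y = 350.0 → σ = 265 MPa, n = 1.32
  CFRP laminate: E = 137.8, α = 1.85, σ_y = 514.0 → σ = 36.5 MPa, n = 14.1
Copper has the lowest safety factor, n = 0.591.

copper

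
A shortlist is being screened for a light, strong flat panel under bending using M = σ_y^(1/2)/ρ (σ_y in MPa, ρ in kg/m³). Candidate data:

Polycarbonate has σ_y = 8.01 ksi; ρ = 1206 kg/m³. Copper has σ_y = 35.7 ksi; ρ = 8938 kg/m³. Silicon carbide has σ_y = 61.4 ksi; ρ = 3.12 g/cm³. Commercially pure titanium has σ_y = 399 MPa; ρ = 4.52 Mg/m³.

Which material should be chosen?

silicon carbide

Putting every candidate on a common basis:
  polycarbonate: σ_y = 55.23 MPa, ρ = 1206 kg/m³
  copper: σ_y = 246.1 MPa, ρ = 8938 kg/m³
  silicon carbide: σ_y = 423.3 MPa, ρ = 3120 kg/m³
  commercially pure titanium: σ_y = 399.0 MPa, ρ = 4520 kg/m³
  silicon carbide: M = 6.59×10⁻³
  polycarbonate: M = 6.16×10⁻³
  commercially pure titanium: M = 4.42×10⁻³
  copper: M = 1.76×10⁻³
Silicon carbide ranks first.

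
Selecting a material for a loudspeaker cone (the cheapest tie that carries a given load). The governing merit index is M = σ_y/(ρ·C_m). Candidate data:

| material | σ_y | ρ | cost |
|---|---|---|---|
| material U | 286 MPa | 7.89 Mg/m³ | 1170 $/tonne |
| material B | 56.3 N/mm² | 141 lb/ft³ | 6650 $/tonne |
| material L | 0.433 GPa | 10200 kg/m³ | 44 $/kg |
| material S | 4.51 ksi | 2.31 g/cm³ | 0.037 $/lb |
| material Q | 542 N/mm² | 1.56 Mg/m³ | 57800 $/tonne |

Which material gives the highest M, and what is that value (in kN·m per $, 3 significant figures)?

Convert each candidate to consistent units, then evaluate M:
  material U: σ_y = 286.0 MPa, ρ = 7890 kg/m³, cost = 1.170 $/kg
  material B: σ_y = 56.30 MPa, ρ = 2259 kg/m³, cost = 6.650 $/kg
  material L: σ_y = 433.0 MPa, ρ = 10200 kg/m³, cost = 44.00 $/kg
  material S: σ_y = 31.10 MPa, ρ = 2310 kg/m³, cost = 0.08157 $/kg
  material Q: σ_y = 542.0 MPa, ρ = 1560 kg/m³, cost = 57.80 $/kg
  material S: M = 165 kN·m per $
  material U: M = 31.0 kN·m per $
  material Q: M = 6.01 kN·m per $
  material B: M = 3.75 kN·m per $
  material L: M = 0.965 kN·m per $
Highest index: material S.

material S, M = 165 kN·m per $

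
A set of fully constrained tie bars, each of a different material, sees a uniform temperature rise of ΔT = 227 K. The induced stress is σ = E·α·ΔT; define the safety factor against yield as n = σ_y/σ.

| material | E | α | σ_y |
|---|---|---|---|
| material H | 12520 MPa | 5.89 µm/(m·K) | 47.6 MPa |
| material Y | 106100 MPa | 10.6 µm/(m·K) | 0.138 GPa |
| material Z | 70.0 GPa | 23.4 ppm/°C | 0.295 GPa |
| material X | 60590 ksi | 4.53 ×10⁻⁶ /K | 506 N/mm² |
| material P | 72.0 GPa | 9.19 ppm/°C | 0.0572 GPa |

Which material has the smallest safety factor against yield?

In consistent units (E in GPa, α in ×10⁻⁶/K, σ_y in MPa):
  material H: E = 12.52, α = 5.89, σ_y = 47.60 → σ = 16.7 MPa, n = 2.84
  material Y: E = 106.1, α = 10.6, σ_y = 138.0 → σ = 255 MPa, n = 0.541
  material Z: E = 70.00, α = 23.4, σ_y = 295.0 → σ = 372 MPa, n = 0.793
  material X: E = 417.8, α = 4.53, σ_y = 506.0 → σ = 430 MPa, n = 1.18
  material P: E = 72.00, α = 9.19, σ_y = 57.20 → σ = 150 MPa, n = 0.381
Smallest n: material P with n = 0.381.

material P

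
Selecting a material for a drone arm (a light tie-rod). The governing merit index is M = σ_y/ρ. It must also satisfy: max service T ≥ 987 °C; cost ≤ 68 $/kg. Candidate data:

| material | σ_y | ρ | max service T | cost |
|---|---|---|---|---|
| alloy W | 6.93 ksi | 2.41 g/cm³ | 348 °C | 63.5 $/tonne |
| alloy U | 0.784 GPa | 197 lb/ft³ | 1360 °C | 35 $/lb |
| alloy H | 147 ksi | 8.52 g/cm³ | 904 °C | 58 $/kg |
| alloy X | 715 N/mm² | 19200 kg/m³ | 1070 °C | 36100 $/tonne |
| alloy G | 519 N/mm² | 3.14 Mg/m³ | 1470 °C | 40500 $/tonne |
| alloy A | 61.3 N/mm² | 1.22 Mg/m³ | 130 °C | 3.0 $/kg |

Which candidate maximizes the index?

alloy G

Screen on constraints: max service T ≥ 987 °C; cost ≤ 68 $/kg. Survivors: alloy X, alloy G.
In SI units:
  alloy X: σ_y = 715.0 MPa, ρ = 19200 kg/m³
  alloy G: σ_y = 519.0 MPa, ρ = 3140 kg/m³
  alloy G: M = 165 kN·m/kg
  alloy X: M = 37.2 kN·m/kg
Alloy G ranks first.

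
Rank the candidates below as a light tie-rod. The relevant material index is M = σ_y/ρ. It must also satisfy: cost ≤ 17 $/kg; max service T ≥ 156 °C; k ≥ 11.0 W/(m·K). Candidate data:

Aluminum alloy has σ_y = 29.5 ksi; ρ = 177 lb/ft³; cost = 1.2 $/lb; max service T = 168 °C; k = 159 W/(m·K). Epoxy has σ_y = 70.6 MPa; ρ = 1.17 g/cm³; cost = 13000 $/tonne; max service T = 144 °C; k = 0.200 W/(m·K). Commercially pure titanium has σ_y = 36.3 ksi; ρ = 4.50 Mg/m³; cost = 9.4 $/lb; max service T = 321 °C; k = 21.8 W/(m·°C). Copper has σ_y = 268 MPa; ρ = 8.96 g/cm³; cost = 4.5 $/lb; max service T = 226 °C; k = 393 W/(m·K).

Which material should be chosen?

aluminum alloy

Screen on constraints: cost ≤ 17 $/kg; max service T ≥ 156 °C; k ≥ 11.0 W/(m·K). Survivors: aluminum alloy, copper.
Putting every candidate on a common basis:
  aluminum alloy: σ_y = 203.4 MPa, ρ = 2835 kg/m³
  copper: σ_y = 268.0 MPa, ρ = 8960 kg/m³
  aluminum alloy: M = 71.7 kN·m/kg
  copper: M = 29.9 kN·m/kg
Aluminum alloy ranks first.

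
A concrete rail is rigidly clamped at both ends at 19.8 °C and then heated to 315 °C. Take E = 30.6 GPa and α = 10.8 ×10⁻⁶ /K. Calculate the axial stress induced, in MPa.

97.6 MPa

ΔT = 295.2 K. Constrained thermal stress σ = E·α·ΔT = 30.60×10³ MPa × 10.8×10⁻⁶ × 295.2 = 97.6 MPa (compressive).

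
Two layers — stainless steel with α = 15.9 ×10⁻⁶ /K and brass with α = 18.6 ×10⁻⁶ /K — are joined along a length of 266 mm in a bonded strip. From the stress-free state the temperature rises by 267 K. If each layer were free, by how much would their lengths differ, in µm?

192 µm

Δα = |15.9 − 18.6|×10⁻⁶/K = 2.70×10⁻⁶/K.
ΔL_mismatch = Δα·L·ΔT = 2.70×10⁻⁶ × 266.0 mm × 267.0 K = 192 µm.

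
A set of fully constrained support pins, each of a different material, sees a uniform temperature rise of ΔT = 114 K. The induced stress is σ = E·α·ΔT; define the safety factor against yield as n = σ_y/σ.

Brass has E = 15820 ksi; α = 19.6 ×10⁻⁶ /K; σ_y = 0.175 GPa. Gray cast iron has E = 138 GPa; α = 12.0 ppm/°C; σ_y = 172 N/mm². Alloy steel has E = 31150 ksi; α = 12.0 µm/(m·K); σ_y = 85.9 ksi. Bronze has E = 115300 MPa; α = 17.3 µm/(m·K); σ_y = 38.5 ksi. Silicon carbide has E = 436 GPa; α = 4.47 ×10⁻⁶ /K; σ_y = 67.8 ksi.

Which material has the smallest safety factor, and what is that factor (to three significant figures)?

With everything in SI (GPa, ×10⁻⁶/K, MPa):
  brass: E = 109.1, α = 19.6, σ_y = 175.0 → σ = 244 MPa, n = 0.718
  gray cast iron: E = 138.0, α = 12.0, σ_y = 172.0 → σ = 189 MPa, n = 0.911
  alloy steel: E = 214.8, α = 12.0, σ_y = 592.3 → σ = 294 MPa, n = 2.02
  bronze: E = 115.3, α = 17.3, σ_y = 265.4 → σ = 227 MPa, n = 1.17
  silicon carbide: E = 436.0, α = 4.47, σ_y = 467.5 → σ = 222 MPa, n = 2.10
The minimum is brass at n = 0.718.

brass, n = 0.718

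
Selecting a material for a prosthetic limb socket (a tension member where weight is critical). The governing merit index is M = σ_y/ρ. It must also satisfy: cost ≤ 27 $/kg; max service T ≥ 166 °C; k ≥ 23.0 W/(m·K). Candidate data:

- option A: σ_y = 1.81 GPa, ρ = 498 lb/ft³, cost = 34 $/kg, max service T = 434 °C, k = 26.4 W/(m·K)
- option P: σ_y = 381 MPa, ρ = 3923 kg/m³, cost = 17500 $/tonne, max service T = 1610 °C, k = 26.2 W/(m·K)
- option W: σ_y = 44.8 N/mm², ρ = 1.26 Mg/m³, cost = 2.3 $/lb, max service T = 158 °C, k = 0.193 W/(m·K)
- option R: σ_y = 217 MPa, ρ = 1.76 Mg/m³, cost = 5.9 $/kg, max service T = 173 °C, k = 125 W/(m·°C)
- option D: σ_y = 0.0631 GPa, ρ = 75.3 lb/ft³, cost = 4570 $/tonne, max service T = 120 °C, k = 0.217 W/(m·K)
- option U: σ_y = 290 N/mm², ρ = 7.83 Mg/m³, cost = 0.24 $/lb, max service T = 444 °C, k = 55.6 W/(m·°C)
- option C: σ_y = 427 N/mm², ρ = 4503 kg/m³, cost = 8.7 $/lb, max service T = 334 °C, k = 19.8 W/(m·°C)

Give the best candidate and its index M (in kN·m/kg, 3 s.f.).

option R, M = 123 kN·m/kg

Screen on constraints: cost ≤ 27 $/kg; max service T ≥ 166 °C; k ≥ 23.0 W/(m·K). Survivors: option P, option R, option U.
After converting to SI:
  option P: σ_y = 381.0 MPa, ρ = 3923 kg/m³
  option R: σ_y = 217.0 MPa, ρ = 1760 kg/m³
  option U: σ_y = 290.0 MPa, ρ = 7830 kg/m³
  option R: M = 123 kN·m/kg
  option P: M = 97.1 kN·m/kg
  option U: M = 37.0 kN·m/kg
Option R has the largest M.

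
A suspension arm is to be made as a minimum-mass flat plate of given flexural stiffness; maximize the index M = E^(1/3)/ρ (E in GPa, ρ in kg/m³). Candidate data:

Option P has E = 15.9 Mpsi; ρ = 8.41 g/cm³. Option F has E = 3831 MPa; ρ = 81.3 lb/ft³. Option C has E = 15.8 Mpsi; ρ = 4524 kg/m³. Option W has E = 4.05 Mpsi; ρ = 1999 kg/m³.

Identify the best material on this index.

option W

Normalizing units and computing the index:
  option P: E = 109.6 GPa, ρ = 8410 kg/m³
  option F: E = 3.831 GPa, ρ = 1302 kg/m³
  option C: E = 108.9 GPa, ρ = 4524 kg/m³
  option W: E = 27.92 GPa, ρ = 1999 kg/m³
  option W: M = 1.52×10⁻³
  option F: M = 1.20×10⁻³
  option C: M = 1.06×10⁻³
  option P: M = 0.569×10⁻³
Option W has the largest M.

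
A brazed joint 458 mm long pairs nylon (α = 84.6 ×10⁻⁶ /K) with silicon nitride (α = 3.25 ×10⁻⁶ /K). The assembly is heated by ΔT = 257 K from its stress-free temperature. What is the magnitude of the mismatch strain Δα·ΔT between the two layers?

0.0209

Δα = |84.6 − 3.25|×10⁻⁶/K = 81.3×10⁻⁶/K.
Mismatch strain = Δα·ΔT = 81.3×10⁻⁶ × 257.0 = 0.0209.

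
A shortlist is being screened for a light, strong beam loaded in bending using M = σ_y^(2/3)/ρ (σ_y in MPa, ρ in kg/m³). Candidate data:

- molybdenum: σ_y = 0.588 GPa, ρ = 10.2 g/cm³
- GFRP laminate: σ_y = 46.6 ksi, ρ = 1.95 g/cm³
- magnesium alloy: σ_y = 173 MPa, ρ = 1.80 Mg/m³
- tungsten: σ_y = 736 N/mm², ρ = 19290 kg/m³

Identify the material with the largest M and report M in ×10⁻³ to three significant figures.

GFRP laminate, M = 24.1×10⁻³

Normalizing units and computing the index:
  molybdenum: σ_y = 588.0 MPa, ρ = 10200 kg/m³
  GFRP laminate: σ_y = 321.3 MPa, ρ = 1950 kg/m³
  magnesium alloy: σ_y = 173.0 MPa, ρ = 1800 kg/m³
  tungsten: σ_y = 736.0 MPa, ρ = 19290 kg/m³
  GFRP laminate: M = 24.1×10⁻³
  magnesium alloy: M = 17.2×10⁻³
  molybdenum: M = 6.88×10⁻³
  tungsten: M = 4.23×10⁻³
Highest index: GFRP laminate.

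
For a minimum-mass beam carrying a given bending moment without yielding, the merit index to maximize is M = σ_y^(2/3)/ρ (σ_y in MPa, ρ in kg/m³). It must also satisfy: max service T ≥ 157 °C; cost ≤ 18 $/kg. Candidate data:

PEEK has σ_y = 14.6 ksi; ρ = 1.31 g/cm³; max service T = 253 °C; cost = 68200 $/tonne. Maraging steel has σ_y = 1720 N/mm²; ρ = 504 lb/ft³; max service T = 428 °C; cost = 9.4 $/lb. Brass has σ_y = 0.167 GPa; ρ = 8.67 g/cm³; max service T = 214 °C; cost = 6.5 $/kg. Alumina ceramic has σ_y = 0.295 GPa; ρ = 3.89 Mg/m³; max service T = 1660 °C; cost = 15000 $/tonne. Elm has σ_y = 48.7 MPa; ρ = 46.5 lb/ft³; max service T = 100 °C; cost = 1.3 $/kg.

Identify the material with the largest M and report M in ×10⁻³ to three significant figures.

Screen on constraints: max service T ≥ 157 °C; cost ≤ 18 $/kg. Survivors: brass, alumina ceramic.
After converting to SI:
  brass: σ_y = 167.0 MPa, ρ = 8670 kg/m³
  alumina ceramic: σ_y = 295.0 MPa, ρ = 3890 kg/m³
  alumina ceramic: M = 11.4×10⁻³
  brass: M = 3.50×10⁻³
Alumina ceramic ranks first.

alumina ceramic, M = 11.4×10⁻³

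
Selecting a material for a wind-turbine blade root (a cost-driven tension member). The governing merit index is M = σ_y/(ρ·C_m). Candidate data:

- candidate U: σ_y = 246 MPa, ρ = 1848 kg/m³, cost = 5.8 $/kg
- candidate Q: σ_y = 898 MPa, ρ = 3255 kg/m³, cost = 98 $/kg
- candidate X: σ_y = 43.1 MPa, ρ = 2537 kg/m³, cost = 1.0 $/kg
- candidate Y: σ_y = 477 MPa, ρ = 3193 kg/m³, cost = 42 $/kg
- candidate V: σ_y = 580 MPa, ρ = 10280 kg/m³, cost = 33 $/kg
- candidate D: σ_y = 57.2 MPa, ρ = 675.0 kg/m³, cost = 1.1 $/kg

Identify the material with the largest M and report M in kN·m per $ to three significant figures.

Per-candidate index values:
  candidate D: M = 77.0 kN·m per $
  candidate U: M = 23.0 kN·m per $
  candidate X: M = 17.0 kN·m per $
  candidate Y: M = 3.56 kN·m per $
  candidate Q: M = 2.82 kN·m per $
  candidate V: M = 1.71 kN·m per $
Highest index: candidate D.

candidate D, M = 77.0 kN·m per $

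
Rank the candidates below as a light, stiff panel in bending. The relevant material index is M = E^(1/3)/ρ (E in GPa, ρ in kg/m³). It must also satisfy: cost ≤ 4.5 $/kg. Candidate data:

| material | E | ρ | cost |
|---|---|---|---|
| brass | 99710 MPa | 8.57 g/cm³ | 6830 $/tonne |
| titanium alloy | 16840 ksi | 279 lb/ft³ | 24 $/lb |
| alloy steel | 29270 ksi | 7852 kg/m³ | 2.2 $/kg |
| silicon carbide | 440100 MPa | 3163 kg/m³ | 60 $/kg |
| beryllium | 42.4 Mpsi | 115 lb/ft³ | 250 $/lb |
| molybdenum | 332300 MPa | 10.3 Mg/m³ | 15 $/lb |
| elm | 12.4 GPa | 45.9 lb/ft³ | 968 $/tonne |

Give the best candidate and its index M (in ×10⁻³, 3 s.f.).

elm, M = 3.15×10⁻³

Screen on constraints: cost ≤ 4.5 $/kg. Survivors: alloy steel, elm.
After converting to SI:
  alloy steel: E = 201.8 GPa, ρ = 7852 kg/m³
  elm: E = 12.40 GPa, ρ = 735.2 kg/m³
  elm: M = 3.15×10⁻³
  alloy steel: M = 0.747×10⁻³
The maximum is for elm.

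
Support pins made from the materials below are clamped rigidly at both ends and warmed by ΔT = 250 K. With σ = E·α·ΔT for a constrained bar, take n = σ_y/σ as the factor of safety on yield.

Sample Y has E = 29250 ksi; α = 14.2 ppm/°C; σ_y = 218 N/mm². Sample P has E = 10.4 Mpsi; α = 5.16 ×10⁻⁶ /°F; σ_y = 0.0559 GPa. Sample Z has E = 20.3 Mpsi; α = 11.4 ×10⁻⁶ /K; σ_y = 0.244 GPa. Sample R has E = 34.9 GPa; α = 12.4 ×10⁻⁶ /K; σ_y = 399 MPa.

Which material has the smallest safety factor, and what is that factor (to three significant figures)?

Per material, after unit conversion:
  sample Y: E = 201.7, α = 14.2, σ_y = 218.0 → σ = 716 MPa, n = 0.304
  sample P: E = 71.71, α = 9.29, σ_y = 55.90 → σ = 167 MPa, n = 0.336
  sample Z: E = 140.0, α = 11.4, σ_y = 244.0 → σ = 399 MPa, n = 0.612
  sample R: E = 34.90, α = 12.4, σ_y = 399.0 → σ = 108 MPa, n = 3.69
The minimum is sample Y at n = 0.304.

sample Y, n = 0.304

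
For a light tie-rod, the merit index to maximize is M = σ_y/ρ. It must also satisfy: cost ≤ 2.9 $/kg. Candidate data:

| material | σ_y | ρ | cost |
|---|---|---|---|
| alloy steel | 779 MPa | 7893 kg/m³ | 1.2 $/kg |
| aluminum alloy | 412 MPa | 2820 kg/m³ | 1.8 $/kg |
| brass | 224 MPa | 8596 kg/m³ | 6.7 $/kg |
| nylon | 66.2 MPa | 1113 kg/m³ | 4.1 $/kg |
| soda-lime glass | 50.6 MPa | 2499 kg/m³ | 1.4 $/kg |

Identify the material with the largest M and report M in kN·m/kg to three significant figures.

Screen on constraints: cost ≤ 2.9 $/kg. Survivors: alloy steel, aluminum alloy, soda-lime glass.
Per-candidate index values:
  aluminum alloy: M = 146 kN·m/kg
  alloy steel: M = 98.7 kN·m/kg
  soda-lime glass: M = 20.2 kN·m/kg
The maximum is for aluminum alloy.

aluminum alloy, M = 146 kN·m/kg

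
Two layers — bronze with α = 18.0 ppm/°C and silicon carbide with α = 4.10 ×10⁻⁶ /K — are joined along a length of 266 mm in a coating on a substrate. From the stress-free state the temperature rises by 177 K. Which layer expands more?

α(bronze) = 18.0×10⁻⁶/K vs α(silicon carbide) = 4.10×10⁻⁶/K.
Higher α expands more for the same ΔT: bronze.

bronze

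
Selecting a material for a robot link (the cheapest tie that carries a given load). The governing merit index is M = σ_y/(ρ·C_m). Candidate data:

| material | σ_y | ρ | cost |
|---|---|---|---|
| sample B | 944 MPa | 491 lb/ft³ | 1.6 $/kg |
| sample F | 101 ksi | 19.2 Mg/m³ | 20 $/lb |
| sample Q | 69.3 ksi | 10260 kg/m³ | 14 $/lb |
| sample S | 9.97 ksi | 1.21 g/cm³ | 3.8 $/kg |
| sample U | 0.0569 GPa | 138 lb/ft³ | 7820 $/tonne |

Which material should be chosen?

Normalizing units and computing the index:
  sample B: σ_y = 944.0 MPa, ρ = 7865 kg/m³, cost = 1.600 $/kg
  sample F: σ_y = 696.4 MPa, ρ = 19200 kg/m³, cost = 44.09 $/kg
  sample Q: σ_y = 477.8 MPa, ρ = 10260 kg/m³, cost = 30.86 $/kg
  sample S: σ_y = 68.74 MPa, ρ = 1210 kg/m³, cost = 3.800 $/kg
  sample U: σ_y = 56.90 MPa, ρ = 2211 kg/m³, cost = 7.820 $/kg
  sample B: M = 75.0 kN·m per $
  sample S: M = 15.0 kN·m per $
  sample U: M = 3.29 kN·m per $
  sample Q: M = 1.51 kN·m per $
  sample F: M = 0.823 kN·m per $
Sample B ranks first.

sample B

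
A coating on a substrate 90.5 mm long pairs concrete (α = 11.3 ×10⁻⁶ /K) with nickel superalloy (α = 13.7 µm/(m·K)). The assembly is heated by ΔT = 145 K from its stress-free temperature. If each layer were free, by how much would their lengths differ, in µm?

31.5 µm

Δα = |11.3 − 13.7|×10⁻⁶/K = 2.40×10⁻⁶/K.
ΔL_mismatch = Δα·L·ΔT = 2.40×10⁻⁶ × 90.5 mm × 145.0 K = 31.5 µm.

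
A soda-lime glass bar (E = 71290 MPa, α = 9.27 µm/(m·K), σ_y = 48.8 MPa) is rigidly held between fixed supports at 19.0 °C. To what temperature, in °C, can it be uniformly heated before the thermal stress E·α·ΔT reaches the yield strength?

E = 71290 MPa = 71.29 GPa.
E·α·ΔT = 48.80 MPa ⇒ ΔT = 48.80 / (71.29×10³ × 9.27×10⁻⁶) = 73.84 K.
T = 19.0 + 73.84 = 92.84 °C.

92.8 °C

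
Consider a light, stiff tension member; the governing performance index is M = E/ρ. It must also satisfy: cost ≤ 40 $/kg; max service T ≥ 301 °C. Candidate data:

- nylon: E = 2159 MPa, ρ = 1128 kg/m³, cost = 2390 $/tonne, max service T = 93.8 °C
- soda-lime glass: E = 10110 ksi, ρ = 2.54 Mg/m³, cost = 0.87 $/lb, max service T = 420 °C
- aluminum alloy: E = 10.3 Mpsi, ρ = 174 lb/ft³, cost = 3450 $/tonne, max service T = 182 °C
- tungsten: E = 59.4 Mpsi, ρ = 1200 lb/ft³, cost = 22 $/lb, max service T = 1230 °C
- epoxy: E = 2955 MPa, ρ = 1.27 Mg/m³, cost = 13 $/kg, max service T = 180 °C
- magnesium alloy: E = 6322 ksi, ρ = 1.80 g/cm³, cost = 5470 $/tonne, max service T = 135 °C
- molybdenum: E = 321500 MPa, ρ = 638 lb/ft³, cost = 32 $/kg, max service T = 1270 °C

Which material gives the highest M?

Screen on constraints: cost ≤ 40 $/kg; max service T ≥ 301 °C. Survivors: soda-lime glass, molybdenum.
In SI units:
  soda-lime glass: E = 69.71 GPa, ρ = 2540 kg/m³
  molybdenum: E = 321.5 GPa, ρ = 10220 kg/m³
  molybdenum: M = 31.5 MN·m/kg
  soda-lime glass: M = 27.4 MN·m/kg
Highest index: molybdenum.

molybdenum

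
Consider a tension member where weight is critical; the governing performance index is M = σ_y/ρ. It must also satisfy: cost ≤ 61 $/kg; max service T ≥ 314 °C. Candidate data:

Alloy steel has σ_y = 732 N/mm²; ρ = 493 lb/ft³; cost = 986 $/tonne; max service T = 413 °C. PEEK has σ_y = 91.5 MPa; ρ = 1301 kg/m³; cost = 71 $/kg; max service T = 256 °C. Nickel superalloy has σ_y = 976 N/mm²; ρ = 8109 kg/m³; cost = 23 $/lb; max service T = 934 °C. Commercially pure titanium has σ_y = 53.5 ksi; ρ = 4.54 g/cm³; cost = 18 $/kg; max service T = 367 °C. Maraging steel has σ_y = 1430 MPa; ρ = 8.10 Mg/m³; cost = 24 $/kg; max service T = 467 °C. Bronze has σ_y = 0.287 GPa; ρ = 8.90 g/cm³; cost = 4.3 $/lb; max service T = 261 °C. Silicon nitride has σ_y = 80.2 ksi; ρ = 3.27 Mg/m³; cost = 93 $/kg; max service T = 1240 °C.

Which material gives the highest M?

Screen on constraints: cost ≤ 61 $/kg; max service T ≥ 314 °C. Survivors: alloy steel, nickel superalloy, commercially pure titanium, maraging steel.
Convert each candidate to consistent units, then evaluate M:
  alloy steel: σ_y = 732.0 MPa, ρ = 7897 kg/m³
  nickel superalloy: σ_y = 976.0 MPa, ρ = 8109 kg/m³
  commercially pure titanium: σ_y = 368.9 MPa, ρ = 4540 kg/m³
  maraging steel: σ_y = 1430 MPa, ρ = 8100 kg/m³
  maraging steel: M = 177 kN·m/kg
  nickel superalloy: M = 120 kN·m/kg
  alloy steel: M = 92.7 kN·m/kg
  commercially pure titanium: M = 81.2 kN·m/kg
Highest index: maraging steel.

maraging steel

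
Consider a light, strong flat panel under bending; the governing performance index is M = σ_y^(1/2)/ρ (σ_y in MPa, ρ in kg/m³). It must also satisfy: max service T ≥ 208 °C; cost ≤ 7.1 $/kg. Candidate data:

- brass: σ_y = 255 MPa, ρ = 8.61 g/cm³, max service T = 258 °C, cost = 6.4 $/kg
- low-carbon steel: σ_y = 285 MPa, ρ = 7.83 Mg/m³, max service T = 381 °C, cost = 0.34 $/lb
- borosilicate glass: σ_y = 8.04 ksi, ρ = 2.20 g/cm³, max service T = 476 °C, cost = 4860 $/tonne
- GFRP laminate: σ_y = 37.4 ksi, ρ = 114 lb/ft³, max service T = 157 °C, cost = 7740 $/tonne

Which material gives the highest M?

borosilicate glass

Screen on constraints: max service T ≥ 208 °C; cost ≤ 7.1 $/kg. Survivors: brass, low-carbon steel, borosilicate glass.
After converting to SI:
  brass: σ_y = 255.0 MPa, ρ = 8610 kg/m³
  low-carbon steel: σ_y = 285.0 MPa, ρ = 7830 kg/m³
  borosilicate glass: σ_y = 55.43 MPa, ρ = 2200 kg/m³
  borosilicate glass: M = 3.38×10⁻³
  low-carbon steel: M = 2.16×10⁻³
  brass: M = 1.85×10⁻³
Highest index: borosilicate glass.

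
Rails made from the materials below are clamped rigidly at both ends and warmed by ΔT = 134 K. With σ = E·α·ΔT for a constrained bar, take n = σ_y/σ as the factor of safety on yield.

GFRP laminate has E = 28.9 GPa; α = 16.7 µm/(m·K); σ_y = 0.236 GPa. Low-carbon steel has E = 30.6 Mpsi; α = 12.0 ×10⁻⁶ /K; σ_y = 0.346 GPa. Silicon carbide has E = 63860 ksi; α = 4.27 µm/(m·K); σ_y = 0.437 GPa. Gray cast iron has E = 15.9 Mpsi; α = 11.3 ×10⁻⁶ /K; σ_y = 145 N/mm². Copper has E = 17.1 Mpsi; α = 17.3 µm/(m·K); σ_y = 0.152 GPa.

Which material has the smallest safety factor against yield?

With everything in SI (GPa, ×10⁻⁶/K, MPa):
  GFRP laminate: E = 28.90, α = 16.7, σ_y = 236.0 → σ = 64.7 MPa, n = 3.65
  low-carbon steel: E = 211.0, α = 12.0, σ_y = 346.0 → σ = 339 MPa, n = 1.02
  silicon carbide: E = 440.3, α = 4.27, σ_y = 437.0 → σ = 252 MPa, n = 1.73
  gray cast iron: E = 109.6, α = 11.3, σ_y = 145.0 → σ = 166 MPa, n = 0.874
  copper: E = 117.9, α = 17.3, σ_y = 152.0 → σ = 273 MPa, n = 0.556
Copper has the lowest safety factor, n = 0.556.

copper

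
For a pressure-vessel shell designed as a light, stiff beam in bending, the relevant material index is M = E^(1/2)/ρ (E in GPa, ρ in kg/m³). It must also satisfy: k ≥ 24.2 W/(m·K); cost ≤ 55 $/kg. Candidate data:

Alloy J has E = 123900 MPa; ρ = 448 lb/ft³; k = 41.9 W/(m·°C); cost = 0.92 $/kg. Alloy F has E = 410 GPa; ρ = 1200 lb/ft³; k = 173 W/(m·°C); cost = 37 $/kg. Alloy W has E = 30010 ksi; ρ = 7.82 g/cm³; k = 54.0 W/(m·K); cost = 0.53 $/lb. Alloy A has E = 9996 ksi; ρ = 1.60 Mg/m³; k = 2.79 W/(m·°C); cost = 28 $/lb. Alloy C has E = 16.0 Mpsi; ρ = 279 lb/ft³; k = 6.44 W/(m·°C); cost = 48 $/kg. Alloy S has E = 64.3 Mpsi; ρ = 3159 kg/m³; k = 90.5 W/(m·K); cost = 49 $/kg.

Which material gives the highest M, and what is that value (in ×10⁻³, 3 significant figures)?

Screen on constraints: k ≥ 24.2 W/(m·K); cost ≤ 55 $/kg. Survivors: alloy J, alloy F, alloy W, alloy S.
After converting to SI:
  alloy J: E = 123.9 GPa, ρ = 7176 kg/m³
  alloy F: E = 410.0 GPa, ρ = 19220 kg/m³
  alloy W: E = 206.9 GPa, ρ = 7820 kg/m³
  alloy S: E = 443.3 GPa, ρ = 3159 kg/m³
  alloy S: M = 6.67×10⁻³
  alloy W: M = 1.84×10⁻³
  alloy J: M = 1.55×10⁻³
  alloy F: M = 1.05×10⁻³
Highest index: alloy S.

alloy S, M = 6.67×10⁻³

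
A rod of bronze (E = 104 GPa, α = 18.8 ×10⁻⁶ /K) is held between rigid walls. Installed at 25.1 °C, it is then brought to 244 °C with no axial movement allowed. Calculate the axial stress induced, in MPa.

428 MPa

ΔT = 218.9 K. Constrained thermal stress σ = E·α·ΔT = 104.0×10³ MPa × 18.8×10⁻⁶ × 218.9 = 428 MPa (compressive).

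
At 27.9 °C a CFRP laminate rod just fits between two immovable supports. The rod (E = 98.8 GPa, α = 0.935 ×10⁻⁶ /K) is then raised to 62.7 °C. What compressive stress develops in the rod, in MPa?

3.21 MPa

ΔT = 34.80 K. Constrained thermal stress σ = E·α·ΔT = 98.80×10³ MPa × 0.935×10⁻⁶ × 34.80 = 3.21 MPa (compressive).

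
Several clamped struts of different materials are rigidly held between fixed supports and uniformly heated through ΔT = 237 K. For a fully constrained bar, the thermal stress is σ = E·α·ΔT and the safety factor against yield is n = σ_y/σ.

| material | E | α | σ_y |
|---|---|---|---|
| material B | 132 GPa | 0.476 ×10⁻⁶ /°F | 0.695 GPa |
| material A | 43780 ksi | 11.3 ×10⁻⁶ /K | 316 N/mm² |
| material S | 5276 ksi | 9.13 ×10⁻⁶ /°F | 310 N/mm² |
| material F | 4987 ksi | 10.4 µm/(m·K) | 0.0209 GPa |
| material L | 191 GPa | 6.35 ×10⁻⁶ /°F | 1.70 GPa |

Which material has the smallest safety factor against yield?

material F

In consistent units (E in GPa, α in ×10⁻⁶/K, σ_y in MPa):
  material B: E = 132.0, α = 0.857, σ_y = 695.0 → σ = 26.8 MPa, n = 25.9
  material A: E = 301.9, α = 11.3, σ_y = 316.0 → σ = 808 MPa, n = 0.391
  material S: E = 36.38, α = 16.4, σ_y = 310.0 → σ = 142 MPa, n = 2.19
  material F: E = 34.38, α = 10.4, σ_y = 20.90 → σ = 84.8 MPa, n = 0.247
  material L: E = 191.0, α = 11.4, σ_y = 1700 → σ = 517 MPa, n = 3.29
The minimum is material F at n = 0.247.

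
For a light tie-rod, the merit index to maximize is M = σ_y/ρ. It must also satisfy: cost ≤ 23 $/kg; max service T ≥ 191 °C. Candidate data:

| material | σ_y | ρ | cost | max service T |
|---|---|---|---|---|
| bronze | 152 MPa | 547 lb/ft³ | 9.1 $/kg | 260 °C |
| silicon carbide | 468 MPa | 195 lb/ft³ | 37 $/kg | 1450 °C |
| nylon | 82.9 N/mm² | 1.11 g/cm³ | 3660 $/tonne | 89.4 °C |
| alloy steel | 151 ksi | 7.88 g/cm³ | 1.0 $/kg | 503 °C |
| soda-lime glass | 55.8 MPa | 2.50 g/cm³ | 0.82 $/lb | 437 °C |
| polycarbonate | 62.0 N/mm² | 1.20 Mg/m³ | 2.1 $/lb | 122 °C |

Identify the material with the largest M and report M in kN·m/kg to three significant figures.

alloy steel, M = 132 kN·m/kg

Screen on constraints: cost ≤ 23 $/kg; max service T ≥ 191 °C. Survivors: bronze, alloy steel, soda-lime glass.
In SI units:
  bronze: σ_y = 152.0 MPa, ρ = 8762 kg/m³
  alloy steel: σ_y = 1041 MPa, ρ = 7880 kg/m³
  soda-lime glass: σ_y = 55.80 MPa, ρ = 2500 kg/m³
  alloy steel: M = 132 kN·m/kg
  soda-lime glass: M = 22.3 kN·m/kg
  bronze: M = 17.3 kN·m/kg
The maximum is for alloy steel.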